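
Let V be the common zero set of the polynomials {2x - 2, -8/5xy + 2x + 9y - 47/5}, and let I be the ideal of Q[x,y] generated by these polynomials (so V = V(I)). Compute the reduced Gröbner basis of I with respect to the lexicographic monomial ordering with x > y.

G = {x - 1, y - 1}

f_1 = 2x - 2, LT = x.
f_2 = -8/5xy + 2x + 9y - 47/5, LT = xy.

S(f_1,f_2): lcm = xy. S = 5/4x + 37/8y - 47/8.
  leading term x: subtract (5/8)·f_1 from 5/4x + 37/8y - 47/8 → 37/8y - 37/8
  leading term y: no divisor's leading term divides it; move 37/8y to the remainder.
  leading term 1: no divisor's leading term divides it; move -37/8 to the remainder.
  remainder 37/8y - 37/8 ≠ 0; add g_3 = 37/8y - 37/8 to the basis.

S(f_1,g_3): leading monomials are coprime, so the S-polynomial reduces to 0 (Buchberger's first criterion).
S(f_2,g_3): lcm = xy. S = -1/4x - 45/8y + 47/8.
  leading term x: subtract (-1/8)·f_1 from -1/4x - 45/8y + 47/8 → -45/8y + 45/8
  leading term y: subtract (-45/37)·g_3 from -45/8y + 45/8 → 0
  remainder 0.

Every S-polynomial of the final basis reduces to 0, so we have a Gröbner basis.
Inter-reduce: drop elements whose leading term is divisible by another's, tail-reduce, and make monic.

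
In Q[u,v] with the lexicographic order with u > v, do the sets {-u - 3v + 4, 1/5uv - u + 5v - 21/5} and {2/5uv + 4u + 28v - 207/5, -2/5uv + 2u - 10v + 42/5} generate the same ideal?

No, the ideals differ.

For a fixed monomial order, each ideal has a unique reduced Gröbner basis; comparing bases decides equality.
Buchberger on the first generating set:
f_1 = -u - 3v + 4, LT = u.
f_2 = 1/5uv - u + 5v - 21/5, LT = uv.

S(f_1,f_2): lcm = uv. S = 5u + 3v^2 - 29v + 21.
  leading term u: subtract (-5)·f_1 from 5u + 3v^2 - 29v + 21 → 3v^2 - 44v + 41
  leading term v^2: no divisor's leading term divides it; move 3v^2 to the remainder.
  leading term v: no divisor's leading term divides it; move -44v to the remainder.
  leading term 1: no divisor's leading term divides it; move 41 to the remainder.
  remainder 3v^2 - 44v + 41 ≠ 0; add g_3 = 3v^2 - 44v + 41 to the basis.

The other S-polynomials (S(f_1,g_3), S(f_2,g_3)) all reduce to 0 modulo the current basis, so we have a Gröbner basis.
Inter-reduce: drop elements whose leading term is divisible by another's, tail-reduce, and make monic.
Reduced Gröbner basis: {u + 3v - 4, v^2 - 44/3v + 41/3}.

Buchberger on the second generating set:
h_1 = 2/5uv + 4u + 28v - 207/5, LT = uv.
h_2 = -2/5uv + 2u - 10v + 42/5, LT = uv.

S(h_1,h_2): lcm = uv. S = 15u + 45v - 165/2.
  leading term u: no divisor's leading term divides it; move 15u to the remainder.
  leading term v: no divisor's leading term divides it; move 45v to the remainder.
  leading term 1: no divisor's leading term divides it; move -165/2 to the remainder.
  remainder 15u + 45v - 165/2 ≠ 0; add k_3 = 15u + 45v - 165/2 to the basis.

S(h_1,k_3): lcm = uv. S = 10u - 3v^2 + 151/2v - 207/2.
  leading term u: subtract (2/3)·k_3 from 10u - 3v^2 + 151/2v - 207/2 → -3v^2 + 91/2v - 97/2
  leading term v^2: no divisor's leading term divides it; move -3v^2 to the remainder.
  leading term v: no divisor's leading term divides it; move 91/2v to the remainder.
  leading term 1: no divisor's leading term divides it; move -97/2 to the remainder.
  remainder -3v^2 + 91/2v - 97/2 ≠ 0; add k_4 = -3v^2 + 91/2v - 97/2 to the basis.

The other S-polynomials (S(h_2,k_3), S(h_1,k_4), S(h_2,k_4), S(k_3,k_4)) all reduce to 0 modulo the current basis, so we have a Gröbner basis.
Inter-reduce: drop elements whose leading term is divisible by another's, tail-reduce, and make monic.
Reduced Gröbner basis: {u + 3v - 11/2, v^2 - 91/6v + 97/6}.

The bases are distinct; the ideals are different.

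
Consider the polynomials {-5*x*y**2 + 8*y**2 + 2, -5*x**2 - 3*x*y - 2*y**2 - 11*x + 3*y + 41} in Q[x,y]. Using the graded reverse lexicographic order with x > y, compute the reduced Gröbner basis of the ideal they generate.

f_1 = -5*x*y**2 + 8*y**2 + 2, LT = x*y**2.
f_2 = -5*x**2 - 3*x*y - 2*y**2 - 11*x + 3*y + 41, LT = x**2.

S(f_1,f_2): lcm = x**2*y**2. S = -3/5*x*y**3 - 2/5*y**4 - 19/5*x*y**2 + 3/5*y**3 + 41/5*y**2 - 2/5*x.
  reduce S modulo (f_1, f_2):
  remainder -2/5*y**4 - 9/25*y**3 + 53/25*y**2 - 2/5*x - 6/25*y - 38/25 ≠ 0; add g_3 = -2/5*y**4 - 9/25*y**3 + 53/25*y**2 - 2/5*x - 6/25*y - 38/25 to the basis.

The other S-polynomials (S(f_1,g_3), S(f_2,g_3)) all reduce to 0 modulo the current basis, so we have a Gröbner basis.

G = {y**4 + 9/10*y**3 - 53/10*y**2 + x + 3/5*y + 19/5, x*y**2 - 8/5*y**2 - 2/5, x**2 + 3/5*x*y + 2/5*y**2 + 11/5*x - 3/5*y - 41/5}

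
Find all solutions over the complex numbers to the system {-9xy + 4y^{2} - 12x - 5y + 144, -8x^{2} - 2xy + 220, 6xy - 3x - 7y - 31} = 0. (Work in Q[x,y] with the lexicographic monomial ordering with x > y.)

Compute a lex Gröbner basis by Buchberger's algorithm.
f_1 = -9xy - 12x + 4y^{2} - 5y + 144, LT = xy.
f_2 = -8x^{2} - 2xy + 220, LT = x^{2}.
f_3 = 6xy - 3x - 7y - 31, LT = xy.

S(f_1,f_2): lcm = x^{2}y. S = \tfrac{4}{3}x^{2} - \tfrac{25}{36}xy^{2} + \tfrac{5}{9}xy - 16x + \tfrac{55}{2}y.
  leading term x^{2}: subtract (-\tfrac{1}{6})·f_2 from \tfrac{4}{3}x^{2} - \tfrac{25}{36}xy^{2} + \tfrac{5}{9}xy - 16x + \tfrac{55}{2}y → -\tfrac{25}{36}xy^{2} + \tfrac{2}{9}xy - 16x + \tfrac{55}{2}y + \tfrac{110}{3}
  leading term xy^{2}: subtract (\tfrac{25}{324}y)·f_1 from -\tfrac{25}{36}xy^{2} + \tfrac{2}{9}xy - 16x + \tfrac{55}{2}y + \tfrac{110}{3} → \tfrac{31}{27}xy - 16x - \tfrac{25}{81}y^{3} + \tfrac{125}{324}y^{2} + \tfrac{295}{18}y + \tfrac{110}{3}
  leading term xy: subtract (-\tfrac{31}{243})·f_1 from \tfrac{31}{27}xy - 16x - \tfrac{25}{81}y^{3} + \tfrac{125}{324}y^{2} + \tfrac{295}{18}y + \tfrac{110}{3} → -\tfrac{1420}{81}x - \tfrac{25}{81}y^{3} + \tfrac{871}{972}y^{2} + \tfrac{7655}{486}y + \tfrac{1486}{27}
  leading term x: no divisor's leading term divides it; move -\tfrac{1420}{81}x to the remainder.
  leading term y^{3}: no divisor's leading term divides it; move -\tfrac{25}{81}y^{3} to the remainder.
  leading term y^{2}: no divisor's leading term divides it; move \tfrac{871}{972}y^{2} to the remainder.
  leading term y: no divisor's leading term divides it; move \tfrac{7655}{486}y to the remainder.
  leading term 1: no divisor's leading term divides it; move \tfrac{1486}{27} to the remainder.
  remainder -\tfrac{1420}{81}x - \tfrac{25}{81}y^{3} + \tfrac{871}{972}y^{2} + \tfrac{7655}{486}y + \tfrac{1486}{27} ≠ 0; add h_4 = -\tfrac{1420}{81}x - \tfrac{25}{81}y^{3} + \tfrac{871}{972}y^{2} + \tfrac{7655}{486}y + \tfrac{1486}{27} to the basis.

S(f_1,f_3): lcm = xy. S = \tfrac{11}{6}x - \tfrac{4}{9}y^{2} + \tfrac{31}{18}y - \tfrac{65}{6}.
  leading term x: subtract (-\tfrac{297}{2840})·h_4 from \tfrac{11}{6}x - \tfrac{4}{9}y^{2} + \tfrac{31}{18}y - \tfrac{65}{6} → -\tfrac{55}{1704}y^{3} - \tfrac{11953}{34080}y^{2} + \tfrac{11483}{3408}y - \tfrac{21631}{4260}
  leading term y^{3}: no divisor's leading term divides it; move -\tfrac{55}{1704}y^{3} to the remainder.
  leading term y^{2}: no divisor's leading term divides it; move -\tfrac{11953}{34080}y^{2} to the remainder.
  leading term y: no divisor's leading term divides it; move \tfrac{11483}{3408}y to the remainder.
  leading term 1: no divisor's leading term divides it; move -\tfrac{21631}{4260} to the remainder.
  remainder -\tfrac{55}{1704}y^{3} - \tfrac{11953}{34080}y^{2} + \tfrac{11483}{3408}y - \tfrac{21631}{4260} ≠ 0; add h_5 = -\tfrac{55}{1704}y^{3} - \tfrac{11953}{34080}y^{2} + \tfrac{11483}{3408}y - \tfrac{21631}{4260} to the basis.

S(f_2,f_3): lcm = x^{2}y. S = \tfrac{1}{2}x^{2} + \tfrac{1}{4}xy^{2} + \tfrac{7}{6}xy + \tfrac{31}{6}x - \tfrac{55}{2}y.
  leading term x^{2}: subtract (-\tfrac{1}{16})·f_2 from \tfrac{1}{2}x^{2} + \tfrac{1}{4}xy^{2} + \tfrac{7}{6}xy + \tfrac{31}{6}x - \tfrac{55}{2}y → \tfrac{1}{4}xy^{2} + \tfrac{25}{24}xy + \tfrac{31}{6}x - \tfrac{55}{2}y + \tfrac{55}{4}
  leading term xy^{2}: subtract (-\tfrac{1}{36}y)·f_1 from \tfrac{1}{4}xy^{2} + \tfrac{25}{24}xy + \tfrac{31}{6}x - \tfrac{55}{2}y + \tfrac{55}{4} → \tfrac{17}{24}xy + \tfrac{31}{6}x + \tfrac{1}{9}y^{3} - \tfrac{5}{36}y^{2} - \tfrac{47}{2}y + \tfrac{55}{4}
  leading term xy: subtract (-\tfrac{17}{216})·f_1 from \tfrac{17}{24}xy + \tfrac{31}{6}x + \tfrac{1}{9}y^{3} - \tfrac{5}{36}y^{2} - \tfrac{47}{2}y + \tfrac{55}{4} → \tfrac{38}{9}x + \tfrac{1}{9}y^{3} + \tfrac{19}{108}y^{2} - \tfrac{5161}{216}y + \tfrac{301}{12}
  leading term x: subtract (-\tfrac{171}{710})·h_4 from \tfrac{38}{9}x + \tfrac{1}{9}y^{3} + \tfrac{19}{108}y^{2} - \tfrac{5161}{216}y + \tfrac{301}{12} → \tfrac{47}{1278}y^{3} + \tfrac{10013}{25560}y^{2} - \tfrac{102751}{5112}y + \tfrac{54441}{1420}
  leading term y^{3}: subtract (-\tfrac{188}{165})·h_5 from \tfrac{47}{1278}y^{3} + \tfrac{10013}{25560}y^{2} - \tfrac{102751}{5112}y + \tfrac{54441}{1420} → -\tfrac{13}{1650}y^{2} - \tfrac{64393}{3960}y + \tfrac{322277}{9900}
  leading term y^{2}: no divisor's leading term divides it; move -\tfrac{13}{1650}y^{2} to the remainder.
  leading term y: no divisor's leading term divides it; move -\tfrac{64393}{3960}y to the remainder.
  leading term 1: no divisor's leading term divides it; move \tfrac{322277}{9900} to the remainder.
  remainder -\tfrac{13}{1650}y^{2} - \tfrac{64393}{3960}y + \tfrac{322277}{9900} ≠ 0; add h_6 = -\tfrac{13}{1650}y^{2} - \tfrac{64393}{3960}y + \tfrac{322277}{9900} to the basis.

S(f_1,h_4): lcm = xy. S = \tfrac{4}{3}x - \tfrac{5}{284}y^{4} + \tfrac{871}{17040}y^{3} + \tfrac{2321}{5112}y^{2} + \tfrac{23611}{6390}y - 16.
  leading term x: subtract (-\tfrac{27}{355})·h_4 from \tfrac{4}{3}x - \tfrac{5}{284}y^{4} + \tfrac{871}{17040}y^{3} + \tfrac{2321}{5112}y^{2} + \tfrac{23611}{6390}y - 16 → -\tfrac{5}{284}y^{4} + \tfrac{157}{5680}y^{3} + \tfrac{1483}{2840}y^{2} + \tfrac{1737}{355}y - \tfrac{4194}{355}
  leading term y^{4}: subtract (\tfrac{6}{11}y)·h_5 from -\tfrac{5}{284}y^{4} + \tfrac{157}{5680}y^{3} + \tfrac{1483}{2840}y^{2} + \tfrac{1737}{355}y - \tfrac{4194}{355} → \tfrac{171}{781}y^{3} - \tfrac{20551}{15620}y^{2} + \tfrac{11969}{1562}y - \tfrac{4194}{355}
  leading term y^{3}: subtract (-\tfrac{4104}{605})·h_5 from \tfrac{171}{781}y^{3} - \tfrac{20551}{15620}y^{2} + \tfrac{11969}{1562}y - \tfrac{4194}{355} → -\tfrac{11177}{3025}y^{2} + \tfrac{18464}{605}y - \tfrac{139932}{3025}
  leading term y^{2}: subtract (\tfrac{67062}{143})·h_6 from -\tfrac{11177}{3025}y^{2} + \tfrac{18464}{605}y - \tfrac{139932}{3025} → \tfrac{13138199}{1716}y - \tfrac{13138199}{858}
  leading term y: no divisor's leading term divides it; move \tfrac{13138199}{1716}y to the remainder.
  leading term 1: no divisor's leading term divides it; move -\tfrac{13138199}{858} to the remainder.
  remainder \tfrac{13138199}{1716}y - \tfrac{13138199}{858} ≠ 0; add h_7 = \tfrac{13138199}{1716}y - \tfrac{13138199}{858} to the basis.

The other S-polynomials (S(f_2,h_4), S(f_3,h_4), S(f_1,h_5), S(f_2,h_5), S(f_3,h_5), S(h_4,h_5), S(f_1,h_6), S(f_2,h_6), S(f_3,h_6), S(h_4,h_6), S(h_5,h_6), S(f_1,h_7), S(f_2,h_7), S(f_3,h_7), S(h_4,h_7), S(h_5,h_7), S(h_6,h_7)) all reduce to 0 modulo the current basis, so we have a Gröbner basis.
Inter-reduce: drop elements whose leading term is divisible by another's, tail-reduce, and make monic.
Reduced Gröbner basis: {x - 5, y - 2}.

From the last basis element, y - 2 = 0, so y takes values in {2}. Each choice, substituted upward through the basis, yields the corresponding point(s) of the solution set.
  y = 2: the earlier basis element becomes x - 5 = 0, giving x = 5 — point (5, 2).

{(5, 2)}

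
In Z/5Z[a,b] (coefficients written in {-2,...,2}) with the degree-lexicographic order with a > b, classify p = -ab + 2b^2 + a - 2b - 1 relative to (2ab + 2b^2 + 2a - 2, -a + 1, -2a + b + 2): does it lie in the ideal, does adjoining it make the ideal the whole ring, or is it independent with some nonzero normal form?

First compute the reduced Gröbner basis of I by Buchberger's algorithm.
f_1 = 2ab + 2b^2 + 2a - 2, LT = ab.
f_2 = -a + 1, LT = a.
f_3 = -2a + b + 2, LT = a.

S(f_1,f_2): lcm = ab. S = b^2 + a + b - 1.
  leading term b^2: no divisor's leading term divides it; move b^2 to the remainder.
  leading term a: subtract (-1)·f_2 from a + b - 1 → b
  leading term b: no divisor's leading term divides it; move b to the remainder.
  remainder b^2 + b ≠ 0; add h_4 = b^2 + b to the basis.

S(f_1,f_3): lcm = ab. S = -b^2 + a + b - 1.
  leading term b^2: subtract (-1)·h_4 from -b^2 + a + b - 1 → a + 2b - 1
  leading term a: subtract (-1)·f_2 from a + 2b - 1 → 2b
  leading term b: no divisor's leading term divides it; move 2b to the remainder.
  remainder 2b ≠ 0; add h_5 = 2b to the basis.

S(f_2,f_3): lcm = a. S = -2b.
  leading term b: subtract (-1)·h_5 from -2b → 0
  remainder 0.

S(f_1,h_4): lcm = ab^2. S = b^3 - b.
  leading term b^3: subtract (b)·h_4 from b^3 - b → -b^2 - b
  leading term b^2: subtract (-1)·h_4 from -b^2 - b → 0
  remainder 0.

S(f_2,h_4): leading monomials are coprime, so the S-polynomial reduces to 0 (Buchberger's first criterion).
S(f_3,h_4): leading monomials are coprime, so the S-polynomial reduces to 0 (Buchberger's first criterion).
S(f_1,h_5): lcm = ab. S = b^2 + a - 1.
  leading term b^2: subtract (1)·h_4 from b^2 + a - 1 → a - b - 1
  leading term a: subtract (-1)·f_2 from a - b - 1 → -b
  leading term b: subtract (2)·h_5 from -b → 0
  remainder 0.

S(f_2,h_5): leading monomials are coprime, so the S-polynomial reduces to 0 (Buchberger's first criterion).
S(f_3,h_5): leading monomials are coprime, so the S-polynomial reduces to 0 (Buchberger's first criterion).
S(h_4,h_5): lcm = b^2. S = b.
  leading term b: subtract (-2)·h_5 from b → 0
  remainder 0.

Every S-polynomial of the final basis reduces to 0, so we have a Gröbner basis.
Inter-reduce: drop elements whose leading term is divisible by another's, tail-reduce, and make monic.
Reduced Gröbner basis: {a - 1, b}.
Label its elements g_1 = a - 1, g_2 = b.

Reduce p = -ab + 2b^2 + a - 2b - 1 modulo G:
  leading term ab: subtract (-b)·g_1 from -ab + 2b^2 + a - 2b - 1 → 2b^2 + a + 2b - 1
  leading term b^2: subtract (2b)·g_2 from 2b^2 + a + 2b - 1 → a + 2b - 1
  leading term a: subtract (1)·g_1 from a + 2b - 1 → 2b
  leading term b: subtract (2)·g_2 from 2b → 0
  normal form = 0.
Since the normal form is 0, p ∈ I.

Ideal membership is decidable via reduction modulo a Gröbner basis.

-ab + 2b^2 + a - 2b - 1 lies in I (it reduces to 0).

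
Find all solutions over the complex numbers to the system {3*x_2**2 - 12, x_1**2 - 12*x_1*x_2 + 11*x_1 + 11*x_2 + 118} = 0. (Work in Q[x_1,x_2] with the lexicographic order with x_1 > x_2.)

Compute a lex Gröbner basis by Buchberger's algorithm.
f_1 = 3*x_2**2 - 12, LT = x_2**2.
f_2 = x_1**2 - 12*x_1*x_2 + 11*x_1 + 11*x_2 + 118, LT = x_1**2.

S(f_1,f_2): leading monomials are coprime, so the S-polynomial reduces to 0 (Buchberger's first criterion).
Every S-polynomial of the final basis reduces to 0, so we have a Gröbner basis.
Inter-reduce: drop elements whose leading term is divisible by another's, tail-reduce, and make monic.
Reduced Gröbner basis: {x_1**2 - 12*x_1*x_2 + 11*x_1 + 11*x_2 + 118, x_2**2 - 4}.

The lex basis is triangular: the last element involves only x_2. Solving x_2**2 - 4 = 0 gives x_2 ∈ {-2, 2}; substituting each value into the earlier elements determines the remaining variables.
  x_2 = -2: the earlier basis element becomes x_1**2 + 35*x_1 + 96 = 0, giving x_1 = -32, -3 — points (-32, -2), (-3, -2).
  x_2 = 2: the earlier basis element becomes x_1**2 - 13*x_1 + 140 = 0, giving x_1 = 13/2 - sqrt(391)*I/2, 13/2 + sqrt(391)*I/2 — points (13/2 - sqrt(391)*I/2, 2), (13/2 + sqrt(391)*I/2, 2).

{(-32, -2), (-3, -2), (13/2 - sqrt(391)*I/2, 2), (13/2 + sqrt(391)*I/2, 2)}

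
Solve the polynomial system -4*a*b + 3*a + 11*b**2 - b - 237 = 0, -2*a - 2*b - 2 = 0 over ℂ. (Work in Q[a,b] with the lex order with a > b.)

Compute a lex Gröbner basis by Buchberger's algorithm.
f_1 = -4*a*b + 3*a + 11*b**2 - b - 237, LT = a*b.
f_2 = -2*a - 2*b - 2, LT = a.

S(f_1,f_2): lcm = a*b. S = -3/4*a - 15/4*b**2 - 3/4*b + 237/4.
  leading term a: subtract (3/8)·f_2 from -3/4*a - 15/4*b**2 - 3/4*b + 237/4 → -15/4*b**2 + 60
  leading term b**2: no divisor's leading term divides it; move -15/4*b**2 to the remainder.
  leading term 1: no divisor's leading term divides it; move 60 to the remainder.
  remainder -15/4*b**2 + 60 ≠ 0; add h_3 = -15/4*b**2 + 60 to the basis.

The other S-polynomials (S(f_1,h_3), S(f_2,h_3)) all reduce to 0 modulo the current basis, so we have a Gröbner basis.
Inter-reduce: drop elements whose leading term is divisible by another's, tail-reduce, and make monic.
Reduced Gröbner basis: {a + b + 1, b**2 - 16}.

Since the basis is lex-ordered, b**2 - 16 is univariate in b. Its roots are {-4, 4}. Back-substituting each root into the other basis elements fixes the other coordinates.
  b = -4: the earlier basis element becomes a - 3 = 0, giving a = 3 — point (3, -4).
  b = 4: the earlier basis element becomes a + 5 = 0, giving a = -5 — point (-5, 4).
Check: every point annihilates each of the original generators.

{(3, -4), (-5, 4)}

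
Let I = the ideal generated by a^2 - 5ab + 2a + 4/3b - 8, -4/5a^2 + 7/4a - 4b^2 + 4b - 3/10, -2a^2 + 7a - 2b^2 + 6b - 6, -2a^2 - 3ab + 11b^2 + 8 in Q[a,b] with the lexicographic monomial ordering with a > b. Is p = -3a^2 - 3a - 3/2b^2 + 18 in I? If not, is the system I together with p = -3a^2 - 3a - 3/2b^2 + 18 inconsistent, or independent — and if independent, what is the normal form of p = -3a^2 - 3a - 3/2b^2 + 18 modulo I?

-3a^2 - 3a - 3/2b^2 + 18 lies in I (it reduces to 0).

First compute the reduced Gröbner basis of I by Buchberger's algorithm.
f_1 = a^2 - 5ab + 2a + 4/3b - 8, LT = a^2.
f_2 = -4/5a^2 + 7/4a - 4b^2 + 4b - 3/10, LT = a^2.
f_3 = -2a^2 + 7a - 2b^2 + 6b - 6, LT = a^2.
f_4 = -2a^2 - 3ab + 11b^2 + 8, LT = a^2.

S(f_1,f_2): lcm = a^2. S = -5ab + 67/16a - 5b^2 + 19/3b - 67/8.
  leading term ab: no divisor's leading term divides it; move -5ab to the remainder.
  leading term a: no divisor's leading term divides it; move 67/16a to the remainder.
  leading term b^2: no divisor's leading term divides it; move -5b^2 to the remainder.
  leading term b: no divisor's leading term divides it; move 19/3b to the remainder.
  leading term 1: no divisor's leading term divides it; move -67/8 to the remainder.
  remainder -5ab + 67/16a - 5b^2 + 19/3b - 67/8 ≠ 0; add h_5 = -5ab + 67/16a - 5b^2 + 19/3b - 67/8 to the basis.

S(f_1,f_3): lcm = a^2. S = -5ab + 11/2a - b^2 + 13/3b - 11.
  leading term ab: subtract (1)·h_5 from -5ab + 11/2a - b^2 + 13/3b - 11 → 21/16a + 4b^2 - 2b - 21/8
  leading term a: no divisor's leading term divides it; move 21/16a to the remainder.
  leading term b^2: no divisor's leading term divides it; move 4b^2 to the remainder.
  leading term b: no divisor's leading term divides it; move -2b to the remainder.
  leading term 1: no divisor's leading term divides it; move -21/8 to the remainder.
  remainder 21/16a + 4b^2 - 2b - 21/8 ≠ 0; add h_6 = 21/16a + 4b^2 - 2b - 21/8 to the basis.

S(f_1,f_4): lcm = a^2. S = -13/2ab + 2a + 11/2b^2 + 4/3b - 4.
  leading term ab: subtract (13/10)·h_5 from -13/2ab + 2a + 11/2b^2 + 4/3b - 4 → -551/160a + 12b^2 - 69/10b + 551/80
  leading term a: subtract (-551/210)·h_6 from -551/160a + 12b^2 - 69/10b + 551/80 → 2362/105b^2 - 2551/210b
  leading term b^2: no divisor's leading term divides it; move 2362/105b^2 to the remainder.
  leading term b: no divisor's leading term divides it; move -2551/210b to the remainder.
  remainder 2362/105b^2 - 2551/210b ≠ 0; add h_7 = 2362/105b^2 - 2551/210b to the basis.

S(f_1,h_5): lcm = a^2b. S = 67/80a^2 - 6ab^2 + 49/15ab - 67/40a + 4/3b^2 - 8b.
  leading term a^2: subtract (67/80)·f_1 from 67/80a^2 - 6ab^2 + 49/15ab - 67/40a + 4/3b^2 - 8b → -6ab^2 + 1789/240ab - 67/20a + 4/3b^2 - 547/60b + 67/10
  leading term ab^2: subtract (6/5b)·h_5 from -6ab^2 + 1789/240ab - 67/20a + 4/3b^2 - 547/60b + 67/10 → 583/240ab - 67/20a + 6b^3 - 94/15b^2 + 14/15b + 67/10
  leading term ab: subtract (-583/1200)·h_5 from 583/240ab - 67/20a + 6b^3 - 94/15b^2 + 14/15b + 67/10 → -25259/19200a + 6b^3 - 2087/240b^2 + 14437/3600b + 25259/9600
  leading term a: subtract (-25259/25200)·h_6 from -25259/19200a + 6b^3 - 2087/240b^2 + 14437/3600b + 25259/9600 → 6b^3 - 118099/25200b^2 + 16847/8400b
  leading term b^3: subtract (315/1181b)·h_7 from 6b^3 - 118099/25200b^2 + 16847/8400b → -43047119/29761200b^2 + 16847/8400b
  leading term b^2: subtract (-43047119/669485280)·h_7 from -43047119/29761200b^2 + 16847/8400b → 4918778921/4016911680b
  leading term b: no divisor's leading term divides it; move 4918778921/4016911680b to the remainder.
  remainder 4918778921/4016911680b ≠ 0; add h_8 = 4918778921/4016911680b to the basis.

The other S-polynomials (S(f_2,f_3), S(f_2,f_4), S(f_3,f_4), S(f_2,h_5), S(f_3,h_5), S(f_4,h_5), S(f_1,h_6), S(f_2,h_6), S(f_3,h_6), S(f_4,h_6), S(h_5,h_6), S(f_1,h_7), S(f_2,h_7), S(f_3,h_7), S(f_4,h_7), S(h_5,h_7), S(h_6,h_7), S(f_1,h_8), S(f_2,h_8), S(f_3,h_8), S(f_4,h_8), S(h_5,h_8), S(h_6,h_8), S(h_7,h_8)) all reduce to 0 modulo the current basis, so we have a Gröbner basis.
Inter-reduce: drop elements whose leading term is divisible by another's, tail-reduce, and make monic.
Reduced Gröbner basis: {a - 2, b}.
Label its elements g_1 = a - 2, g_2 = b.

Reduce p = -3a^2 - 3a - 3/2b^2 + 18 modulo G:
  leading term a^2: subtract (-3a)·g_1 from -3a^2 - 3a - 3/2b^2 + 18 → -9a - 3/2b^2 + 18
  leading term a: subtract (-9)·g_1 from -9a - 3/2b^2 + 18 → -3/2b^2
  leading term b^2: subtract (-3/2b)·g_2 from -3/2b^2 → 0
  normal form = 0.
Since the normal form is 0, p ∈ I.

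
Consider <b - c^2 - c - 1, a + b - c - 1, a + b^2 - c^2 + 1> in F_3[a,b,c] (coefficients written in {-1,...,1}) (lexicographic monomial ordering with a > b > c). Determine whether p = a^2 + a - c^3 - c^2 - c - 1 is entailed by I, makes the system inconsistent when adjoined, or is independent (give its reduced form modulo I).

First compute the reduced Gröbner basis of I by Buchberger's algorithm.
f_1 = b - c^2 - c - 1, LT = b.
f_2 = a + b - c - 1, LT = a.
f_3 = a + b^2 - c^2 + 1, LT = a.

S(f_2,f_3): lcm = a. S = -b^2 + b + c^2 - c + 1.
  leading term b^2: subtract (-b)·f_1 from -b^2 + b + c^2 - c + 1 → -bc^2 - bc + c^2 - c + 1
  leading term bc^2: subtract (-c^2)·f_1 from -bc^2 - bc + c^2 - c + 1 → -bc - c^4 - c^3 - c + 1
  leading term bc: subtract (-c)·f_1 from -bc - c^4 - c^3 - c + 1 → -c^4 + c^3 - c^2 + c + 1
  leading term c^4: no divisor's leading term divides it; move -c^4 to the remainder.
  leading term c^3: no divisor's leading term divides it; move c^3 to the remainder.
  leading term c^2: no divisor's leading term divides it; move -c^2 to the remainder.
  leading term c: no divisor's leading term divides it; move c to the remainder.
  leading term 1: no divisor's leading term divides it; move 1 to the remainder.
  remainder -c^4 + c^3 - c^2 + c + 1 ≠ 0; add h_4 = -c^4 + c^3 - c^2 + c + 1 to the basis.

The other S-polynomials (S(f_1,f_2), S(f_1,f_3), S(f_1,h_4), S(f_2,h_4), S(f_3,h_4)) all reduce to 0 modulo the current basis, so we have a Gröbner basis.
Inter-reduce: drop elements whose leading term is divisible by another's, tail-reduce, and make monic.
Reduced Gröbner basis: {a + c^2, b - c^2 - c - 1, c^4 - c^3 + c^2 - c - 1}.
Label its elements g_1 = a + c^2, g_2 = b - c^2 - c - 1, g_3 = c^4 - c^3 + c^2 - c - 1.

Reduce p = a^2 + a - c^3 - c^2 - c - 1 modulo G:
  leading term a^2: subtract (a)·g_1 from a^2 + a - c^3 - c^2 - c - 1 → -ac^2 + a - c^3 - c^2 - c - 1
  leading term ac^2: subtract (-c^2)·g_1 from -ac^2 + a - c^3 - c^2 - c - 1 → a + c^4 - c^3 - c^2 - c - 1
  leading term a: subtract (1)·g_1 from a + c^4 - c^3 - c^2 - c - 1 → c^4 - c^3 + c^2 - c - 1
  leading term c^4: subtract (1)·g_3 from c^4 - c^3 + c^2 - c - 1 → 0
  normal form = 0.
Since the normal form is 0, p ∈ I.

The remainder on division by a Gröbner basis is unique — it is the normal form.

a^2 + a - c^3 - c^2 - c - 1 lies in I (it reduces to 0).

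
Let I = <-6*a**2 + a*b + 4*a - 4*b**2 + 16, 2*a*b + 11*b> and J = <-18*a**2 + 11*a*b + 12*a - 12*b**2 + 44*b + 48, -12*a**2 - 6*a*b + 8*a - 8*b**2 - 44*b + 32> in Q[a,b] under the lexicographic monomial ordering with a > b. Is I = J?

For a fixed monomial order, each ideal has a unique reduced Gröbner basis; comparing bases decides equality.
Buchberger on the first generating set:
f_1 = -6*a**2 + a*b + 4*a - 4*b**2 + 16, LT = a**2.
f_2 = 2*a*b + 11*b, LT = a*b.

S(f_1,f_2): lcm = a**2*b. S = -1/6*a*b**2 - 37/6*a*b + 2/3*b**3 - 8/3*b.
  leading term a*b**2: subtract (-1/12*b)·f_2 from -1/6*a*b**2 - 37/6*a*b + 2/3*b**3 - 8/3*b → -37/6*a*b + 2/3*b**3 + 11/12*b**2 - 8/3*b
  leading term a*b: subtract (-37/12)·f_2 from -37/6*a*b + 2/3*b**3 + 11/12*b**2 - 8/3*b → 2/3*b**3 + 11/12*b**2 + 125/4*b
  leading term b**3: no divisor's leading term divides it; move 2/3*b**3 to the remainder.
  leading term b**2: no divisor's leading term divides it; move 11/12*b**2 to the remainder.
  leading term b: no divisor's leading term divides it; move 125/4*b to the remainder.
  remainder 2/3*b**3 + 11/12*b**2 + 125/4*b ≠ 0; add g_3 = 2/3*b**3 + 11/12*b**2 + 125/4*b to the basis.

The other S-polynomials (S(f_1,g_3), S(f_2,g_3)) all reduce to 0 modulo the current basis, so we have a Gröbner basis.
Inter-reduce: drop elements whose leading term is divisible by another's, tail-reduce, and make monic.
Reduced Gröbner basis: {a**2 - 2/3*a + 2/3*b**2 + 11/12*b - 8/3, a*b + 11/2*b, b**3 + 11/8*b**2 + 375/8*b}.

Buchberger on the second generating set:
h_1 = -18*a**2 + 11*a*b + 12*a - 12*b**2 + 44*b + 48, LT = a**2.
h_2 = -12*a**2 - 6*a*b + 8*a - 8*b**2 - 44*b + 32, LT = a**2.

S(h_1,h_2): lcm = a**2. S = -10/9*a*b - 55/9*b.
  leading term a*b: no divisor's leading term divides it; move -10/9*a*b to the remainder.
  leading term b: no divisor's leading term divides it; move -55/9*b to the remainder.
  remainder -10/9*a*b - 55/9*b ≠ 0; add k_3 = -10/9*a*b - 55/9*b to the basis.

S(h_1,k_3): lcm = a**2*b. S = -11/18*a*b**2 - 37/6*a*b + 2/3*b**3 - 22/9*b**2 - 8/3*b.
  leading term a*b**2: subtract (11/20*b)·k_3 from -11/18*a*b**2 - 37/6*a*b + 2/3*b**3 - 22/9*b**2 - 8/3*b → -37/6*a*b + 2/3*b**3 + 11/12*b**2 - 8/3*b
  leading term a*b: subtract (111/20)·k_3 from -37/6*a*b + 2/3*b**3 + 11/12*b**2 - 8/3*b → 2/3*b**3 + 11/12*b**2 + 125/4*b
  leading term b**3: no divisor's leading term divides it; move 2/3*b**3 to the remainder.
  leading term b**2: no divisor's leading term divides it; move 11/12*b**2 to the remainder.
  leading term b: no divisor's leading term divides it; move 125/4*b to the remainder.
  remainder 2/3*b**3 + 11/12*b**2 + 125/4*b ≠ 0; add k_4 = 2/3*b**3 + 11/12*b**2 + 125/4*b to the basis.

The other S-polynomials (S(h_2,k_3), S(h_1,k_4), S(h_2,k_4), S(k_3,k_4)) all reduce to 0 modulo the current basis, so we have a Gröbner basis.
Inter-reduce: drop elements whose leading term is divisible by another's, tail-reduce, and make monic.
Reduced Gröbner basis: {a**2 - 2/3*a + 2/3*b**2 + 11/12*b - 8/3, a*b + 11/2*b, b**3 + 11/8*b**2 + 375/8*b}.

Same reduced basis, so the two generating sets span the same ideal.

Yes, the ideals are equal.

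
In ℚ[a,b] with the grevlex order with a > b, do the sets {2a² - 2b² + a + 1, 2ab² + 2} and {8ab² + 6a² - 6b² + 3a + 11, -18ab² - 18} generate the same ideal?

Two ideals are equal iff their reduced Gröbner bases coincide (the reduced basis is unique for a fixed ordering).
Buchberger on the first generating set:
f_1 = 2a² - 2b² + a + 1, LT = a².
f_2 = 2ab² + 2, LT = ab².

S(f_1,f_2): lcm = a²b². S = -b⁴ + ½ab² + ½b² - a.
  leading term b⁴: no divisor's leading term divides it; move -b⁴ to the remainder.
  leading term ab²: subtract (¼)·f_2 from ½ab² + ½b² - a → ½b² - a - ½
  leading term b²: no divisor's leading term divides it; move ½b² to the remainder.
  leading term a: no divisor's leading term divides it; move -a to the remainder.
  leading term 1: no divisor's leading term divides it; move -½ to the remainder.
  remainder -b⁴ + ½b² - a - ½ ≠ 0; add g_3 = -b⁴ + ½b² - a - ½ to the basis.

The other S-polynomials (S(f_1,g_3), S(f_2,g_3)) all reduce to 0 modulo the current basis, so we have a Gröbner basis.
Inter-reduce: drop elements whose leading term is divisible by another's, tail-reduce, and make monic.
Reduced Gröbner basis: {b⁴ - ½b² + a + ½, ab² + 1, a² - b² + ½a + ½}.

Buchberger on the second generating set:
h_1 = 8ab² + 6a² - 6b² + 3a + 11, LT = ab².
h_2 = -18ab² - 18, LT = ab².

S(h_1,h_2): lcm = ab². S = ¾a² - ¾b² + ⅜a + ⅜.
  leading term a²: no divisor's leading term divides it; move ¾a² to the remainder.
  leading term b²: no divisor's leading term divides it; move -¾b² to the remainder.
  leading term a: no divisor's leading term divides it; move ⅜a to the remainder.
  leading term 1: no divisor's leading term divides it; move ⅜ to the remainder.
  remainder ¾a² - ¾b² + ⅜a + ⅜ ≠ 0; add k_3 = ¾a² - ¾b² + ⅜a + ⅜ to the basis.

S(h_1,k_3): lcm = a²b². S = b⁴ + ¾a³ - 5/4ab² + ⅜a² - ½b² + 11/8a.
  leading term b⁴: no divisor's leading term divides it; move b⁴ to the remainder.
  leading term a³: subtract (a)·k_3 from ¾a³ - 5/4ab² + ⅜a² - ½b² + 11/8a → -½ab² - ½b² + a
  leading term ab²: subtract (-1/16)·h_1 from -½ab² - ½b² + a → ⅜a² - ⅞b² + 19/16a + 11/16
  leading term a²: subtract (½)·k_3 from ⅜a² - ⅞b² + 19/16a + 11/16 → -½b² + a + ½
  leading term b²: no divisor's leading term divides it; move -½b² to the remainder.
  leading term a: no divisor's leading term divides it; move a to the remainder.
  leading term 1: no divisor's leading term divides it; move ½ to the remainder.
  remainder b⁴ - ½b² + a + ½ ≠ 0; add k_4 = b⁴ - ½b² + a + ½ to the basis.

The other S-polynomials (S(h_2,k_3), S(h_1,k_4), S(h_2,k_4), S(k_3,k_4)) all reduce to 0 modulo the current basis, so we have a Gröbner basis.
Inter-reduce: drop elements whose leading term is divisible by another's, tail-reduce, and make monic.
Reduced Gröbner basis: {b⁴ - ½b² + a + ½, ab² + 1, a² - b² + ½a + ½}.

Same reduced basis, so the two generating sets span the same ideal.

Yes, the ideals are equal.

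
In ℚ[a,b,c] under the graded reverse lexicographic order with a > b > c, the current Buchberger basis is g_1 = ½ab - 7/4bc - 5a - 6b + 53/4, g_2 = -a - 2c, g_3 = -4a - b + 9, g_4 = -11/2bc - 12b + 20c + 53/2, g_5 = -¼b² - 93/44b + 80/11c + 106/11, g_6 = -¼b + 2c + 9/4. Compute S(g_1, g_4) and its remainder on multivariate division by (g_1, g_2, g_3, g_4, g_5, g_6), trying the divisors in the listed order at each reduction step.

lcm(LM(g_1), LM(g_4)) = abc.
S = (lcm/LT(g_1))·g_1 − (lcm/LT(g_4))·g_4 = -7/2bc² - 24/11ab - 70/11ac - 12bc + 53/11a + 53/2c.
Reduce S modulo (g_1, g_2, g_3, g_4, g_5, g_6) in that order:
  leading term bc²: subtract (7/11c)·g_4 from -7/2bc² - 24/11ab - 70/11ac - 12bc + 53/11a + 53/2c → -24/11ab - 70/11ac - 48/11bc - 140/11c² + 53/11a + 106/11c
  leading term ab: subtract (-48/11)·g_1 from -24/11ab - 70/11ac - 48/11bc - 140/11c² + 53/11a + 106/11c → -70/11ac - 12bc - 140/11c² - 17a - 288/11b + 106/11c + 636/11
  leading term ac: subtract (70/11c)·g_2 from -70/11ac - 12bc - 140/11c² - 17a - 288/11b + 106/11c + 636/11 → -12bc - 17a - 288/11b + 106/11c + 636/11
  leading term bc: subtract (24/11)·g_4 from -12bc - 17a - 288/11b + 106/11c + 636/11 → -17a - 34c
  leading term a: subtract (17)·g_2 from -17a - 34c → 0
The remainder is 0, so this S-polynomial contributes no new basis element.

S(g_1, g_4) = -7/2bc² - 24/11ab - 70/11ac - 12bc + 53/11a + 53/2c; remainder on division = 0.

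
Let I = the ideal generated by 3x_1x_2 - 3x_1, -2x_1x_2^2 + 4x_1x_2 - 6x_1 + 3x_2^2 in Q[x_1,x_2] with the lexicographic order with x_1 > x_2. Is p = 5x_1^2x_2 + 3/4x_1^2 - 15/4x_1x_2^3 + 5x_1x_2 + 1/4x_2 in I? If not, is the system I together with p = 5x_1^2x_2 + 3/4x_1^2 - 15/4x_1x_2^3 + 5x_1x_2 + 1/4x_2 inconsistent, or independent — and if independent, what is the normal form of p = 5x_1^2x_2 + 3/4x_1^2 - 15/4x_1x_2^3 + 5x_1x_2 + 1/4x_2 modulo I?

First compute the reduced Gröbner basis of I by Buchberger's algorithm.
f_1 = 3x_1x_2 - 3x_1, LT = x_1x_2.
f_2 = -2x_1x_2^2 + 4x_1x_2 - 6x_1 + 3x_2^2, LT = x_1x_2^2.

S(f_1,f_2): lcm = x_1x_2^2. S = x_1x_2 - 3x_1 + 3/2x_2^2.
  leading term x_1x_2: subtract (1/3)·f_1 from x_1x_2 - 3x_1 + 3/2x_2^2 → -2x_1 + 3/2x_2^2
  leading term x_1: no divisor's leading term divides it; move -2x_1 to the remainder.
  leading term x_2^2: no divisor's leading term divides it; move 3/2x_2^2 to the remainder.
  remainder -2x_1 + 3/2x_2^2 ≠ 0; add h_3 = -2x_1 + 3/2x_2^2 to the basis.

S(f_1,h_3): lcm = x_1x_2. S = -x_1 + 3/4x_2^3.
  leading term x_1: subtract (1/2)·h_3 from -x_1 + 3/4x_2^3 → 3/4x_2^3 - 3/4x_2^2
  leading term x_2^3: no divisor's leading term divides it; move 3/4x_2^3 to the remainder.
  leading term x_2^2: no divisor's leading term divides it; move -3/4x_2^2 to the remainder.
  remainder 3/4x_2^3 - 3/4x_2^2 ≠ 0; add h_4 = 3/4x_2^3 - 3/4x_2^2 to the basis.

S(f_2,h_3): lcm = x_1x_2^2. S = -2x_1x_2 + 3x_1 + 3/4x_2^4 - 3/2x_2^2.
  leading term x_1x_2: subtract (-2/3)·f_1 from -2x_1x_2 + 3x_1 + 3/4x_2^4 - 3/2x_2^2 → x_1 + 3/4x_2^4 - 3/2x_2^2
  leading term x_1: subtract (-1/2)·h_3 from x_1 + 3/4x_2^4 - 3/2x_2^2 → 3/4x_2^4 - 3/4x_2^2
  leading term x_2^4: subtract (x_2)·h_4 from 3/4x_2^4 - 3/4x_2^2 → 3/4x_2^3 - 3/4x_2^2
  leading term x_2^3: subtract (1)·h_4 from 3/4x_2^3 - 3/4x_2^2 → 0
  remainder 0.

S(f_1,h_4): lcm = x_1x_2^3. S = 0.
  remainder 0.

S(f_2,h_4): lcm = x_1x_2^3. S = -x_1x_2^2 + 3x_1x_2 - 3/2x_2^3.
  leading term x_1x_2^2: subtract (-1/3x_2)·f_1 from -x_1x_2^2 + 3x_1x_2 - 3/2x_2^3 → 2x_1x_2 - 3/2x_2^3
  leading term x_1x_2: subtract (2/3)·f_1 from 2x_1x_2 - 3/2x_2^3 → 2x_1 - 3/2x_2^3
  leading term x_1: subtract (-1)·h_3 from 2x_1 - 3/2x_2^3 → -3/2x_2^3 + 3/2x_2^2
  leading term x_2^3: subtract (-2)·h_4 from -3/2x_2^3 + 3/2x_2^2 → 0
  remainder 0.

S(h_3,h_4): leading monomials are coprime, so the S-polynomial reduces to 0 (Buchberger's first criterion).
Every S-polynomial of the final basis reduces to 0, so we have a Gröbner basis.
Inter-reduce: drop elements whose leading term is divisible by another's, tail-reduce, and make monic.
Reduced Gröbner basis: {x_1 - 3/4x_2^2, x_2^3 - x_2^2}.
Label its elements g_1 = x_1 - 3/4x_2^2, g_2 = x_2^3 - x_2^2.

Reduce p = 5x_1^2x_2 + 3/4x_1^2 - 15/4x_1x_2^3 + 5x_1x_2 + 1/4x_2 modulo G:
  leading term x_1^2x_2: subtract (5x_1x_2)·g_1 from 5x_1^2x_2 + 3/4x_1^2 - 15/4x_1x_2^3 + 5x_1x_2 + 1/4x_2 → 3/4x_1^2 + 5x_1x_2 + 1/4x_2
  leading term x_1^2: subtract (3/4x_1)·g_1 from 3/4x_1^2 + 5x_1x_2 + 1/4x_2 → 9/16x_1x_2^2 + 5x_1x_2 + 1/4x_2
  leading term x_1x_2^2: subtract (9/16x_2^2)·g_1 from 9/16x_1x_2^2 + 5x_1x_2 + 1/4x_2 → 5x_1x_2 + 27/64x_2^4 + 1/4x_2
  leading term x_1x_2: subtract (5x_2)·g_1 from 5x_1x_2 + 27/64x_2^4 + 1/4x_2 → 27/64x_2^4 + 15/4x_2^3 + 1/4x_2
  leading term x_2^4: subtract (27/64x_2)·g_2 from 27/64x_2^4 + 15/4x_2^3 + 1/4x_2 → 267/64x_2^3 + 1/4x_2
  leading term x_2^3: subtract (267/64)·g_2 from 267/64x_2^3 + 1/4x_2 → 267/64x_2^2 + 1/4x_2
  leading term x_2^2: no divisor's leading term divides it; move 267/64x_2^2 to the remainder.
  leading term x_2: no divisor's leading term divides it; move 1/4x_2 to the remainder.
  normal form = 267/64x_2^2 + 1/4x_2.
The normal form is nonzero, so p ∉ I. Since p minus its normal form lies in I, I + (p) = I + (r) where r = 267/64x_2^2 + 1/4x_2; decide whether this ideal is the whole ring.
Run Buchberger on G together with r (pairs among the g_i already reduce to 0 since G is a Gröbner basis):
g_1 = x_1 - 3/4x_2^2, LT = x_1.
g_2 = x_2^3 - x_2^2, LT = x_2^3.
r = 267/64x_2^2 + 1/4x_2, LT = x_2^2.

S(g_1,g_2): leading monomials are coprime, so the S-polynomial reduces to 0 (Buchberger's first criterion).
S(g_1,r): leading monomials are coprime, so the S-polynomial reduces to 0 (Buchberger's first criterion).
S(g_2,r): lcm = x_2^3. S = -283/267x_2^2.
  leading term x_2^2: subtract (-18112/71289)·r from -283/267x_2^2 → 4528/71289x_2
  leading term x_2: no divisor's leading term divides it; move 4528/71289x_2 to the remainder.
  remainder 4528/71289x_2 ≠ 0; add m_4 = 4528/71289x_2 to the basis.

S(g_1,m_4): leading monomials are coprime, so the S-polynomial reduces to 0 (Buchberger's first criterion).
S(g_2,m_4): lcm = x_2^3. S = -x_2^2.
  leading term x_2^2: subtract (-64/267)·r from -x_2^2 → 16/267x_2
  leading term x_2: subtract (267/283)·m_4 from 16/267x_2 → 0
  remainder 0.

S(r,m_4): lcm = x_2^2. S = 16/267x_2.
  leading term x_2: subtract (267/283)·m_4 from 16/267x_2 → 0
  remainder 0.

Every S-polynomial of the final basis reduces to 0, so we have a Gröbner basis.
Inter-reduce: drop elements whose leading term is divisible by another's, tail-reduce, and make monic.
Reduced Gröbner basis: {x_1, x_2}.
The reduced Gröbner basis of I + (p) is {x_1, x_2} ≠ {1}, a proper ideal, so the enlarged system stays consistent: p is independent of I, with normal form 267/64x_2^2 + 1/4x_2.

The remainder on division by a Gröbner basis is unique — it is the normal form.

5x_1^2x_2 + 3/4x_1^2 - 15/4x_1x_2^3 + 5x_1x_2 + 1/4x_2 is independent of I; its normal form modulo I is 267/64x_2^2 + 1/4x_2.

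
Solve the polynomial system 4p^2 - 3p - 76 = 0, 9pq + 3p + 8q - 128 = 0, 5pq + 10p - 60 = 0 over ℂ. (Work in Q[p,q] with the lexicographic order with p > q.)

Compute a lex Gröbner basis by Buchberger's algorithm.
f_1 = 4p^2 - 3p - 76, LT = p^2.
f_2 = 9pq + 3p + 8q - 128, LT = pq.
f_3 = 5pq + 10p - 60, LT = pq.

S(f_1,f_2): lcm = p^2q. S = -1/3p^2 - 59/36pq + 128/9p - 19q.
  leading term p^2: subtract (-1/12)·f_1 from -1/3p^2 - 59/36pq + 128/9p - 19q → -59/36pq + 503/36p - 19q - 19/3
  leading term pq: subtract (-59/324)·f_2 from -59/36pq + 503/36p - 19q - 19/3 → 392/27p - 1421/81q - 2401/81
  leading term p: no divisor's leading term divides it; move 392/27p to the remainder.
  leading term q: no divisor's leading term divides it; move -1421/81q to the remainder.
  leading term 1: no divisor's leading term divides it; move -2401/81 to the remainder.
  remainder 392/27p - 1421/81q - 2401/81 ≠ 0; add h_4 = 392/27p - 1421/81q - 2401/81 to the basis.

S(f_1,f_3): lcm = p^2q. S = -2p^2 - 3/4pq + 12p - 19q.
  leading term p^2: subtract (-1/2)·f_1 from -2p^2 - 3/4pq + 12p - 19q → -3/4pq + 21/2p - 19q - 38
  leading term pq: subtract (-1/12)·f_2 from -3/4pq + 21/2p - 19q - 38 → 43/4p - 55/3q - 146/3
  leading term p: subtract (1161/1568)·h_4 from 43/4p - 55/3q - 146/3 → -171/32q - 855/32
  leading term q: no divisor's leading term divides it; move -171/32q to the remainder.
  leading term 1: no divisor's leading term divides it; move -855/32 to the remainder.
  remainder -171/32q - 855/32 ≠ 0; add h_5 = -171/32q - 855/32 to the basis.

The other S-polynomials (S(f_2,f_3), S(f_1,h_4), S(f_2,h_4), S(f_3,h_4), S(f_1,h_5), S(f_2,h_5), S(f_3,h_5), S(h_4,h_5)) all reduce to 0 modulo the current basis, so we have a Gröbner basis.
Inter-reduce: drop elements whose leading term is divisible by another's, tail-reduce, and make monic.
Reduced Gröbner basis: {p + 4, q + 5}.

From the last basis element, q + 5 = 0, so q takes values in {-5}. Each choice, substituted upward through the basis, yields the corresponding point(s) of the solution set.
  q = -5: the earlier basis element becomes p + 4 = 0, giving p = -4 — point (-4, -5).

{(-4, -5)}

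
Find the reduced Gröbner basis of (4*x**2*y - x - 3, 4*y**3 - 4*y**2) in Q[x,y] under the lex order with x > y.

G = {x**2 - 1/4*x - 216*y**2 + 225*y - 39/4, x*y - x - 36*y**2 + 39*y - 3, y**3 - y**2}

The reduced Gröbner basis is the canonical form of the ideal for this ordering.

f_1 = 4*x**2*y - x - 3, LT = x**2*y.
f_2 = 4*y**3 - 4*y**2, LT = y**3.

S(f_1,f_2): lcm = x**2*y**3. S = x**2*y**2 - 1/4*x*y**2 - 3/4*y**2.
  leading term x**2*y**2: subtract (1/4*y)·f_1 from x**2*y**2 - 1/4*x*y**2 - 3/4*y**2 → -1/4*x*y**2 + 1/4*x*y - 3/4*y**2 + 3/4*y
  leading term x*y**2: no divisor's leading term divides it; move -1/4*x*y**2 to the remainder.
  leading term x*y: no divisor's leading term divides it; move 1/4*x*y to the remainder.
  leading term y**2: no divisor's leading term divides it; move -3/4*y**2 to the remainder.
  leading term y: no divisor's leading term divides it; move 3/4*y to the remainder.
  remainder -1/4*x*y**2 + 1/4*x*y - 3/4*y**2 + 3/4*y ≠ 0; add g_3 = -1/4*x*y**2 + 1/4*x*y - 3/4*y**2 + 3/4*y to the basis.

S(f_1,g_3): lcm = x**2*y**2. S = x**2*y - 3*x*y**2 + 11/4*x*y - 3/4*y.
  leading term x**2*y: subtract (1/4)·f_1 from x**2*y - 3*x*y**2 + 11/4*x*y - 3/4*y → -3*x*y**2 + 11/4*x*y + 1/4*x - 3/4*y + 3/4
  leading term x*y**2: subtract (12)·g_3 from -3*x*y**2 + 11/4*x*y + 1/4*x - 3/4*y + 3/4 → -1/4*x*y + 1/4*x + 9*y**2 - 39/4*y + 3/4
  leading term x*y: no divisor's leading term divides it; move -1/4*x*y to the remainder.
  leading term x: no divisor's leading term divides it; move 1/4*x to the remainder.
  leading term y**2: no divisor's leading term divides it; move 9*y**2 to the remainder.
  leading term y: no divisor's leading term divides it; move -39/4*y to the remainder.
  leading term 1: no divisor's leading term divides it; move 3/4 to the remainder.
  remainder -1/4*x*y + 1/4*x + 9*y**2 - 39/4*y + 3/4 ≠ 0; add g_4 = -1/4*x*y + 1/4*x + 9*y**2 - 39/4*y + 3/4 to the basis.

S(f_2,g_3): lcm = x*y**3. S = -3*y**3 + 3*y**2.
  leading term y**3: subtract (-3/4)·f_2 from -3*y**3 + 3*y**2 → 0
  remainder 0.

S(f_1,g_4): lcm = x**2*y. S = x**2 + 36*x*y**2 - 39*x*y + 11/4*x - 3/4.
  leading term x**2: no divisor's leading term divides it; move x**2 to the remainder.
  leading term x*y**2: subtract (-144)·g_3 from 36*x*y**2 - 39*x*y + 11/4*x - 3/4 → -3*x*y + 11/4*x - 108*y**2 + 108*y - 3/4
  leading term x*y: subtract (12)·g_4 from -3*x*y + 11/4*x - 108*y**2 + 108*y - 3/4 → -1/4*x - 216*y**2 + 225*y - 39/4
  leading term x: no divisor's leading term divides it; move -1/4*x to the remainder.
  leading term y**2: no divisor's leading term divides it; move -216*y**2 to the remainder.
  leading term y: no divisor's leading term divides it; move 225*y to the remainder.
  leading term 1: no divisor's leading term divides it; move -39/4 to the remainder.
  remainder x**2 - 1/4*x - 216*y**2 + 225*y - 39/4 ≠ 0; add g_5 = x**2 - 1/4*x - 216*y**2 + 225*y - 39/4 to the basis.

S(f_2,g_4): lcm = x*y**3. S = 36*y**4 - 39*y**3 + 3*y**2.
  leading term y**4: subtract (9*y)·f_2 from 36*y**4 - 39*y**3 + 3*y**2 → -3*y**3 + 3*y**2
  leading term y**3: subtract (-3/4)·f_2 from -3*y**3 + 3*y**2 → 0
  remainder 0.

S(g_3,g_4): lcm = x*y**2. S = 36*y**3 - 36*y**2.
  leading term y**3: subtract (9)·f_2 from 36*y**3 - 36*y**2 → 0
  remainder 0.

S(f_1,g_5): lcm = x**2*y. S = 1/4*x*y - 1/4*x + 216*y**3 - 225*y**2 + 39/4*y - 3/4.
  leading term x*y: subtract (-1)·g_4 from 1/4*x*y - 1/4*x + 216*y**3 - 225*y**2 + 39/4*y - 3/4 → 216*y**3 - 216*y**2
  leading term y**3: subtract (54)·f_2 from 216*y**3 - 216*y**2 → 0
  remainder 0.

S(f_2,g_5): leading monomials are coprime, so the S-polynomial reduces to 0 (Buchberger's first criterion).
S(g_3,g_5): lcm = x**2*y**2. S = -x**2*y + 13/4*x*y**2 - 3*x*y + 216*y**4 - 225*y**3 + 39/4*y**2.
  leading term x**2*y: subtract (-1/4)·f_1 from -x**2*y + 13/4*x*y**2 - 3*x*y + 216*y**4 - 225*y**3 + 39/4*y**2 → 13/4*x*y**2 - 3*x*y - 1/4*x + 216*y**4 - 225*y**3 + 39/4*y**2 - 3/4
  leading term x*y**2: subtract (-13)·g_3 from 13/4*x*y**2 - 3*x*y - 1/4*x + 216*y**4 - 225*y**3 + 39/4*y**2 - 3/4 → 1/4*x*y - 1/4*x + 216*y**4 - 225*y**3 + 39/4*y - 3/4
  leading term x*y: subtract (-1)·g_4 from 1/4*x*y - 1/4*x + 216*y**4 - 225*y**3 + 39/4*y - 3/4 → 216*y**4 - 225*y**3 + 9*y**2
  leading term y**4: subtract (54*y)·f_2 from 216*y**4 - 225*y**3 + 9*y**2 → -9*y**3 + 9*y**2
  leading term y**3: subtract (-9/4)·f_2 from -9*y**3 + 9*y**2 → 0
  remainder 0.

S(g_4,g_5): lcm = x**2*y. S = -x**2 - 36*x*y**2 + 157/4*x*y - 3*x + 216*y**3 - 225*y**2 + 39/4*y.
  leading term x**2: subtract (-1)·g_5 from -x**2 - 36*x*y**2 + 157/4*x*y - 3*x + 216*y**3 - 225*y**2 + 39/4*y → -36*x*y**2 + 157/4*x*y - 13/4*x + 216*y**3 - 441*y**2 + 939/4*y - 39/4
  leading term x*y**2: subtract (144)·g_3 from -36*x*y**2 + 157/4*x*y - 13/4*x + 216*y**3 - 441*y**2 + 939/4*y - 39/4 → 13/4*x*y - 13/4*x + 216*y**3 - 333*y**2 + 507/4*y - 39/4
  leading term x*y: subtract (-13)·g_4 from 13/4*x*y - 13/4*x + 216*y**3 - 333*y**2 + 507/4*y - 39/4 → 216*y**3 - 216*y**2
  leading term y**3: subtract (54)·f_2 from 216*y**3 - 216*y**2 → 0
  remainder 0.

Every S-polynomial of the final basis reduces to 0, so we have a Gröbner basis.
Inter-reduce: drop elements whose leading term is divisible by another's, tail-reduce, and make monic.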